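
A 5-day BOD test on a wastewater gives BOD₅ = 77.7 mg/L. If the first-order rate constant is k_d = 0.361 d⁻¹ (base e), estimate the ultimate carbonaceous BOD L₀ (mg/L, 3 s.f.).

L₀ ≈ 93.0 mg/L

BOD₅ = L₀(1 − e^(−5k_d)) ⇒ L₀ = BOD₅ / (1 − e^(−5×0.361))
= 77.7 / (1 − 0.1645) = 77.7 / 0.8355 = 93.00 mg/L.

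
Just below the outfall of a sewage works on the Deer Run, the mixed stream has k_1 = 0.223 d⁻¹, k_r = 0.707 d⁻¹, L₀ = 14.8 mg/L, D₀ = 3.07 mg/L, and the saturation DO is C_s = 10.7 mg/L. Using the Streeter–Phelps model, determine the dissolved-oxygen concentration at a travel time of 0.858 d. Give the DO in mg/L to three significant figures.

DO ≈ 7.11 mg/L

k_1 L₀/(k_r−k_1) = 0.223×14.8/(0.707−0.223) = 3.300/0.4840 = 6.819 mg/L.
e^(−k_1 t) = e^(−0.223×0.8580) = 0.8259; e^(−k_r t) = e^(−0.707×0.8580) = 0.5452.
D = 6.819 × (0.8259 − 0.5452) + 3.07 × 0.5452 = 1.914 + 1.674 = 3.588 mg/L.
DO = C_s − D = 10.7 − 3.588 = 7.112 mg/L.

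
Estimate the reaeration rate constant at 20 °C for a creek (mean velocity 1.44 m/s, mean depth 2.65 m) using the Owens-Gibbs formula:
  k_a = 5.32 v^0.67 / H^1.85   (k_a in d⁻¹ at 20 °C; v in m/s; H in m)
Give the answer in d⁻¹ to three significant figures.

k_a ≈ 1.12 d⁻¹

k_a = 5.32 × 1.44^0.67 / 2.65^1.85 = 5.32 × 1.277 / 6.067 = 1.119 d⁻¹.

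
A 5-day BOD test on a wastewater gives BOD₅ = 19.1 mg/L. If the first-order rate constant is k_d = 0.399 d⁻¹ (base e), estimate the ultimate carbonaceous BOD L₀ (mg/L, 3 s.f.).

BOD₅ = L₀(1 − e^(−5k_d)) ⇒ L₀ = BOD₅ / (1 − e^(−5×0.399))
= 19.1 / (1 − 0.1360) = 19.1 / 0.8640 = 22.11 mg/L.

L₀ ≈ 22.1 mg/L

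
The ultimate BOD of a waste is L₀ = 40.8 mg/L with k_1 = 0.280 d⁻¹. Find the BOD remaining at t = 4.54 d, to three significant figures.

L ≈ 11.4 mg/L

L_t = L₀ e^(−k_1 t) = 40.8 × e^(−0.280×4.54) = 40.8 × 0.2805 = 11.44 mg/L.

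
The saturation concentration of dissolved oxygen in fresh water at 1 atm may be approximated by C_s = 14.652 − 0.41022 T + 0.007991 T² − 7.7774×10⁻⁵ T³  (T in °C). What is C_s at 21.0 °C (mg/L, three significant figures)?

C_s ≈ 8.84 mg/L

C_s = 14.652 − 0.41022×21.0 + 0.007991×21.0² − 7.7774×10⁻⁵×21.0³ = 8.841 mg/L.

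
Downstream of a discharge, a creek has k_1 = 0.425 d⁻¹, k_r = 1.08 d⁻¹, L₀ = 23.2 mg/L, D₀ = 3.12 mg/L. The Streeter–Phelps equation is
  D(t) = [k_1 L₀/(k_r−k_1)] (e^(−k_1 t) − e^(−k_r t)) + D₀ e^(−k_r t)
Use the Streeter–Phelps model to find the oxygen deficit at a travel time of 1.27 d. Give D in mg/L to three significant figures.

D ≈ 5.75 mg/L

k_1 L₀/(k_r−k_1) = 0.425×23.2/(1.08−0.425) = 9.860/0.6550 = 15.05 mg/L.
e^(−k_1 t) = e^(−0.425×1.270) = 0.5829; e^(−k_r t) = e^(−1.08×1.270) = 0.2537.
D = 15.05 × (0.5829 − 0.2537) + 3.12 × 0.2537 = 4.955 + 0.7915 = 5.747 mg/L.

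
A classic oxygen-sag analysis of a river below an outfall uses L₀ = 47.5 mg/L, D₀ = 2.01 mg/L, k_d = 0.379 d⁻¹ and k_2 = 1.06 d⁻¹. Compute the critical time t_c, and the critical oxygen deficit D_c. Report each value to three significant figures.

With k_2/k_d = 2.797 and 1 − D₀(k_2−k_d)/(k_d L₀) = 0.9240,
t_c = ln(2.797 × 0.9240) / (1.06 − 0.379) = ln(2.584) / 0.6810 = 0.9494/0.6810 = 1.394 d.
L(t_c) = L₀ e^(−k_d t_c) = 47.5 × 0.5896 = 28.00 mg/L, and at the critical point k_2 D_c = k_d L, so D_c = (0.379/1.06) × 28.00 = 10.01 mg/L.

t_c ≈ 1.39 d; D_c ≈ 10.0 mg/L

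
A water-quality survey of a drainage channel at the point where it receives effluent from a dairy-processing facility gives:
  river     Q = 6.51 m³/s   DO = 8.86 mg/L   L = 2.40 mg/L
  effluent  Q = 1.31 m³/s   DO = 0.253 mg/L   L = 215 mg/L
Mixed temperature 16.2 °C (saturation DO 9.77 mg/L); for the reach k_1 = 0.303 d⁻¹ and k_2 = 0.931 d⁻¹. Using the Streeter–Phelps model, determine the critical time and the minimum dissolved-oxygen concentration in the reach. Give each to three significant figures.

t_c ≈ 1.57 d; minimum DO ≈ 2.08 mg/L

Mixed DO = (6.51×8.86 + 1.31×0.253)/(6.51+1.31) = 58.01/7.820 = 7.418 mg/L.
Mixed L₀ = (6.51×2.40 + 1.31×215)/(7.820) = 297.3/7.820 = 38.01 mg/L.
Initial deficit D₀ = C_s − DO₀ = 9.77 − 7.418 = 2.352 mg/L.
t_c = (1/0.6280) ln[(0.931/0.303)(1 − 2.352×0.6280/(0.303×38.01))] = 1.592 × ln(2.679) = 1.569 d.
D_c = (0.303/0.931) × 38.01 × e^(−0.303×1.569) = 0.3255 × 38.01 × 0.6216 = 7.691 mg/L.
Minimum DO = 9.77 − 7.691 = 2.079 mg/L.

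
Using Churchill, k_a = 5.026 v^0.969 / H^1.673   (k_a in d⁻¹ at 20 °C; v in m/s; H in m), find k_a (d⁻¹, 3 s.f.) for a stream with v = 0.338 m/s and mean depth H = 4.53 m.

k_a ≈ 0.140 d⁻¹

k_a = 5.026 × 0.338^0.969 / 4.53^1.673 = 5.026 × 0.3496 / 12.52 = 0.1403 d⁻¹.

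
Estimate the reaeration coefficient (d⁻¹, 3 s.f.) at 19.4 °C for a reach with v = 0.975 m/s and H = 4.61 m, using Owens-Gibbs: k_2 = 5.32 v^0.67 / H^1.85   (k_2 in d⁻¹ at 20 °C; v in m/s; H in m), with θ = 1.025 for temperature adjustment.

k_2 ≈ 0.305 d⁻¹

k_2(20) = 5.32 × 0.975^0.67 / 4.61^1.85 = 5.32 × 0.9832 / 16.90 = 0.3095 d⁻¹.
k_2(19.4) = 0.3095 × 1.025^(19.4−20) = 0.3095 × 0.9853 = 0.3050 d⁻¹.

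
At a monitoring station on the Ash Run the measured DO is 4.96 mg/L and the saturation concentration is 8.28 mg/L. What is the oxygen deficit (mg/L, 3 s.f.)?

D = C_s − C = 8.28 − 4.96 = 3.32 mg/L.

D ≈ 3.32 mg/L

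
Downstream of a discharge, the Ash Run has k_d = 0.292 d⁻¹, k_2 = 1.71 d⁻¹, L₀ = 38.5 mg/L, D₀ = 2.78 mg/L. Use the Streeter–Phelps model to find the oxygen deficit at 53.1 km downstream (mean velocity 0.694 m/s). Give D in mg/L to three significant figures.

D ≈ 4.99 mg/L

Travel time t = x/v = 53.1 km / (0.694 m/s) = 53100 m / 0.694 m/s = 76510 s = 0.8856 d.
k_d L₀/(k_2−k_d) = 0.292×38.5/(1.71−0.292) = 11.24/1.418 = 7.928 mg/L.
e^(−k_d t) = e^(−0.292×0.8856) = 0.7721; e^(−k_2 t) = e^(−1.71×0.8856) = 0.2200.
D = 7.928 × (0.7721 − 0.2200) + 2.78 × 0.2200 = 4.378 + 0.6115 = 4.989 mg/L.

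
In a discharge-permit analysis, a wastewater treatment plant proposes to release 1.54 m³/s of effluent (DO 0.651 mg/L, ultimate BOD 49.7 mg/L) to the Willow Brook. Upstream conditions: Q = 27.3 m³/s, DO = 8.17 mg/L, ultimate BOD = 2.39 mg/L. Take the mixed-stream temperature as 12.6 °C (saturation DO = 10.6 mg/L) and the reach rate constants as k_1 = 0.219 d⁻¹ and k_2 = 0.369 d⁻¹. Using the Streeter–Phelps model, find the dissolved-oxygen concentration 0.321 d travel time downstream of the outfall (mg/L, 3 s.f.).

Mixed DO = (27.3×8.17 + 1.54×0.651)/(27.3+1.54) = 224.0/28.84 = 7.769 mg/L.
Mixed L₀ = (27.3×2.39 + 1.54×49.7)/(28.84) = 141.8/28.84 = 4.916 mg/L.
Initial deficit D₀ = C_s − DO₀ = 10.6 − 7.769 = 2.831 mg/L.
D(0.321) = [0.219×4.916/(0.369−0.219)](e^(−0.219×0.321) − e^(−0.369×0.321)) + 2.831 e^(−0.369×0.321)
= 7.178 × (0.9321 − 0.8883) + 2.831 × 0.8883 = 2.830 mg/L.
DO = 10.6 − 2.830 = 7.770 mg/L.

DO ≈ 7.77 mg/L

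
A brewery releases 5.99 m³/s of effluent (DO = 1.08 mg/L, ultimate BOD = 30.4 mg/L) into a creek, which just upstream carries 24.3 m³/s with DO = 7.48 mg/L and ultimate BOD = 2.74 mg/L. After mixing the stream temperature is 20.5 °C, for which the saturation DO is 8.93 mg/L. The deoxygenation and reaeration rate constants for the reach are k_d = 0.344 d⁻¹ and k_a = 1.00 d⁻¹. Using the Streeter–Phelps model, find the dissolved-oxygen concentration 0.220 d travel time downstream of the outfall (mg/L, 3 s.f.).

Mixed DO = (24.3×7.48 + 5.99×1.08)/(24.3+5.99) = 188.2/30.29 = 6.214 mg/L.
Mixed L₀ = (24.3×2.74 + 5.99×30.4)/(30.29) = 248.7/30.29 = 8.210 mg/L.
Initial deficit D₀ = C_s − DO₀ = 8.93 − 6.214 = 2.716 mg/L.
D(0.220) = [0.344×8.210/(1.00−0.344)](e^(−0.344×0.220) − e^(−1.00×0.220)) + 2.716 e^(−1.00×0.220)
= 4.305 × (0.9271 − 0.8025) + 2.716 × 0.8025 = 2.716 mg/L.
DO = 8.93 − 2.716 = 6.214 mg/L.

DO ≈ 6.21 mg/L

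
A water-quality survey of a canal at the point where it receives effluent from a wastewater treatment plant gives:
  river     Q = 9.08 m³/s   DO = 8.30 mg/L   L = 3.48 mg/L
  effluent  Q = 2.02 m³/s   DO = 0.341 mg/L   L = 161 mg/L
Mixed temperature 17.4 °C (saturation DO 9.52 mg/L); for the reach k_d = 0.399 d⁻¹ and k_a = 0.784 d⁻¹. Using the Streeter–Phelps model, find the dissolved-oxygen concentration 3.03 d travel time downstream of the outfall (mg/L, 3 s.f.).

DO ≈ 2.42 mg/L

Mixed DO = (9.08×8.30 + 2.02×0.341)/(9.08+2.02) = 76.05/11.10 = 6.852 mg/L.
Mixed L₀ = (9.08×3.48 + 2.02×161)/(11.10) = 356.8/11.10 = 32.15 mg/L.
Initial deficit D₀ = C_s − DO₀ = 9.52 − 6.852 = 2.668 mg/L.
D(3.03) = [0.399×32.15/(0.784−0.399)](e^(−0.399×3.03) − e^(−0.784×3.03)) + 2.668 e^(−0.784×3.03)
= 33.31 × (0.2985 − 0.09297) + 2.668 × 0.09297 = 7.096 mg/L.
DO = 9.52 − 7.096 = 2.424 mg/L.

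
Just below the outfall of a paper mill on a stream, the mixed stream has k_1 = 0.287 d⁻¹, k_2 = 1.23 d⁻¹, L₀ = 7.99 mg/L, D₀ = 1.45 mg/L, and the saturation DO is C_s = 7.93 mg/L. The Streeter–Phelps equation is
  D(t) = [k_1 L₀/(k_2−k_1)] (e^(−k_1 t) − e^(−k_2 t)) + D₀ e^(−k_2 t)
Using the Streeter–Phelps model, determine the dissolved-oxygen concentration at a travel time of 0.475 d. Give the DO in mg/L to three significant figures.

DO ≈ 6.36 mg/L

k_1 L₀/(k_2−k_1) = 0.287×7.99/(1.23−0.287) = 2.293/0.9430 = 2.432 mg/L.
e^(−k_1 t) = e^(−0.287×0.4750) = 0.8726; e^(−k_2 t) = e^(−1.23×0.4750) = 0.5575.
D = 2.432 × (0.8726 − 0.5575) + 1.45 × 0.5575 = 0.7661 + 0.8084 = 1.574 mg/L.
DO = C_s − D = 7.93 − 1.574 = 6.356 mg/L.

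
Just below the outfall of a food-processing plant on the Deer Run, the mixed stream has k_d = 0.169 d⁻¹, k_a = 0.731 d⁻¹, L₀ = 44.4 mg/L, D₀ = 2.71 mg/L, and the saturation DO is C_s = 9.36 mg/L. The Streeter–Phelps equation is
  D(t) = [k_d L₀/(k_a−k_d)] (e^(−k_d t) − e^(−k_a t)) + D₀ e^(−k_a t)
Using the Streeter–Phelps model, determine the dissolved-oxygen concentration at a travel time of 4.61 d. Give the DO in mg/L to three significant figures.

k_d L₀/(k_a−k_d) = 0.169×44.4/(0.731−0.169) = 7.504/0.5620 = 13.35 mg/L.
e^(−k_d t) = e^(−0.169×4.610) = 0.4588; e^(−k_a t) = e^(−0.731×4.610) = 0.03439.
D = 13.35 × (0.4588 − 0.03439) + 2.71 × 0.03439 = 5.667 + 0.09320 = 5.760 mg/L.
DO = C_s − D = 9.36 − 5.760 = 3.600 mg/L.

DO ≈ 3.60 mg/L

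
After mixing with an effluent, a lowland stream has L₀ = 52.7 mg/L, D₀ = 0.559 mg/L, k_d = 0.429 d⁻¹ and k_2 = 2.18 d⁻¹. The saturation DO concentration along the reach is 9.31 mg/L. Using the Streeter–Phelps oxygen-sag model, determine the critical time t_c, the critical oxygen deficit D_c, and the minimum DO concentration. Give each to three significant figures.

At the critical point dD/dt = 0, so k_d L₀ e^(−k_d t) = k_2 D. Substituting D(t) from the Streeter–Phelps equation and solving for t gives
t_c = ln[(k_2/k_d)(1 − D₀(k_2−k_d)/(k_d L₀))] / (k_2−k_d).
Here k_2−k_d = 1.751 d⁻¹ and 1 − D₀(k_2−k_d)/(k_d L₀) = 1 − 0.559×1.751/(0.429×52.7) = 0.9567, so
t_c = ln(5.082 × 0.9567) / 1.751 = 1.581 / 1.751 = 0.9031 d.
D_c = (k_d/k_2) L₀ e^(−k_d t_c) = (0.429/2.18) × 52.7 × e^(−0.429×0.9031) = 0.1968 × 52.7 × 0.6788 = 7.040 mg/L.
Minimum DO = C_s − D_c = 9.31 − 7.040 = 2.270 mg/L.

t_c ≈ 0.903 d; D_c ≈ 7.04 mg/L; min DO ≈ 2.27 mg/L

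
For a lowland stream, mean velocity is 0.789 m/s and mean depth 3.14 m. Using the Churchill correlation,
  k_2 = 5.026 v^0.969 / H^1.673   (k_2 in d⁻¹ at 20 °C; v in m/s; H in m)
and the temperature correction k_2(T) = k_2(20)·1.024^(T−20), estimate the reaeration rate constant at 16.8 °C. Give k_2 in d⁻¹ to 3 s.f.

k_2 ≈ 0.546 d⁻¹

k_2(20) = 5.026 × 0.789^0.969 / 3.14^1.673 = 5.026 × 0.7948 / 6.782 = 0.5890 d⁻¹.
k_2(16.8) = 0.5890 × 1.024^(16.8−20) = 0.5890 × 0.9269 = 0.5460 d⁻¹.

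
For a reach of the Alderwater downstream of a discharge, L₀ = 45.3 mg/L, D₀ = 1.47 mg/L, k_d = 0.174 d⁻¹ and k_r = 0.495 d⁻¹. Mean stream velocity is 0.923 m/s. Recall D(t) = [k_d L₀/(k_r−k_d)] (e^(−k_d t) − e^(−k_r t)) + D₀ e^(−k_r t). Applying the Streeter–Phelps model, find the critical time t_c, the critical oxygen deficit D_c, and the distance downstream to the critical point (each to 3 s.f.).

With k_r/k_d = 2.845 and 1 − D₀(k_r−k_d)/(k_d L₀) = 0.9401,
t_c = ln(2.845 × 0.9401) / (0.495 − 0.174) = ln(2.675) / 0.3210 = 0.9838/0.3210 = 3.065 d.
L(t_c) = L₀ e^(−k_d t_c) = 45.3 × 0.5867 = 26.58 mg/L, and at the critical point k_r D_c = k_d L, so D_c = (0.174/0.495) × 26.58 = 9.342 mg/L.
x_c = v t_c = 0.923 m/s × 3.065 d × 86400 s/d = 244400 m ≈ 244 km.

t_c ≈ 3.06 d; D_c ≈ 9.34 mg/L; x_c ≈ 244 km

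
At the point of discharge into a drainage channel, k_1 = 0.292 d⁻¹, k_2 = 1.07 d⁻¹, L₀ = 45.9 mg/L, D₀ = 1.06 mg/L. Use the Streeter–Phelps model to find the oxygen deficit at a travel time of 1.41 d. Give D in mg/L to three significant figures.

D ≈ 7.84 mg/L

k_1 L₀/(k_2−k_1) = 0.292×45.9/(1.07−0.292) = 13.40/0.7780 = 17.23 mg/L.
e^(−k_1 t) = e^(−0.292×1.410) = 0.6625; e^(−k_2 t) = e^(−1.07×1.410) = 0.2212.
D = 17.23 × (0.6625 − 0.2212) + 1.06 × 0.2212 = 7.603 + 0.2345 = 7.837 mg/L.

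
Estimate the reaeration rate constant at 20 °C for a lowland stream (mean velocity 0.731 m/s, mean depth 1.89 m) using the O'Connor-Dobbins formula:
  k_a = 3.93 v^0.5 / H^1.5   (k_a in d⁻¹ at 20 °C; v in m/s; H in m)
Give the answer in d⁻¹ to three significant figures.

k_a = 3.93 × 0.731^0.5 / 1.89^1.5 = 3.93 × 0.8550 / 2.598 = 1.293 d⁻¹.

k_a ≈ 1.29 d⁻¹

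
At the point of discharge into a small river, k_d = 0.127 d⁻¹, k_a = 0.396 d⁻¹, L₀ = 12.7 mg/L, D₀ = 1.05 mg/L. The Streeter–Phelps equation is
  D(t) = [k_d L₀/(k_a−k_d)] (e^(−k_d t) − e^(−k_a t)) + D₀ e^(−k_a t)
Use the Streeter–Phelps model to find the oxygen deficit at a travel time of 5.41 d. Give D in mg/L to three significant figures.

D ≈ 2.44 mg/L

k_d L₀/(k_a−k_d) = 0.127×12.7/(0.396−0.127) = 1.613/0.2690 = 5.996 mg/L.
e^(−k_d t) = e^(−0.127×5.410) = 0.5030; e^(−k_a t) = e^(−0.396×5.410) = 0.1174.
D = 5.996 × (0.5030 − 0.1174) + 1.05 × 0.1174 = 2.312 + 0.1232 = 2.436 mg/L.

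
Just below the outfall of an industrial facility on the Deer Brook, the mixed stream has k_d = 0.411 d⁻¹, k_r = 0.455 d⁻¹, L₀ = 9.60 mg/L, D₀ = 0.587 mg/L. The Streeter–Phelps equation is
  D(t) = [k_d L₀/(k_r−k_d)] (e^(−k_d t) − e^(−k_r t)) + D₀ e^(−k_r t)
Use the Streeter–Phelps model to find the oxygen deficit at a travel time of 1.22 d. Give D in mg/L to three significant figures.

k_d L₀/(k_r−k_d) = 0.411×9.60/(0.455−0.411) = 3.946/0.04400 = 89.67 mg/L.
e^(−k_d t) = e^(−0.411×1.220) = 0.6057; e^(−k_r t) = e^(−0.455×1.220) = 0.5740.
D = 89.67 × (0.6057 − 0.5740) + 0.587 × 0.5740 = 2.839 + 0.3369 = 3.176 mg/L.

D ≈ 3.18 mg/L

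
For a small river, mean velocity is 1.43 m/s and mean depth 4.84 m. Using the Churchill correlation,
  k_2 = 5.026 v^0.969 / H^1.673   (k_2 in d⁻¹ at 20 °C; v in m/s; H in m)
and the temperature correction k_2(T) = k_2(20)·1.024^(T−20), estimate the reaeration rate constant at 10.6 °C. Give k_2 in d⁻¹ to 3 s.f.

k_2 ≈ 0.407 d⁻¹

k_2(20) = 5.026 × 1.43^0.969 / 4.84^1.673 = 5.026 × 1.414 / 13.99 = 0.5082 d⁻¹.
k_2(10.6) = 0.5082 × 1.024^(10.6−20) = 0.5082 × 0.8002 = 0.4066 d⁻¹.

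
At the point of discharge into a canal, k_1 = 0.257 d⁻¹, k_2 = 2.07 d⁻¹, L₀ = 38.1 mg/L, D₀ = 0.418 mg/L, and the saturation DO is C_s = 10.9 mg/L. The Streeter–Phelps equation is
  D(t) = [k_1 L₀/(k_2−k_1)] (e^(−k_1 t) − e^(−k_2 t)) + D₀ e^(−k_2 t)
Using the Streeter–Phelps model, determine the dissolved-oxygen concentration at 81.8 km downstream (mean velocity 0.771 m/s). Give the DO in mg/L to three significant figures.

Travel time t = x/v = 81.8 km / (0.771 m/s) = 81800 m / 0.771 m/s = 106100 s = 1.228 d.
k_1 L₀/(k_2−k_1) = 0.257×38.1/(2.07−0.257) = 9.792/1.813 = 5.401 mg/L.
e^(−k_1 t) = e^(−0.257×1.228) = 0.7294; e^(−k_2 t) = e^(−2.07×1.228) = 0.07872.
D = 5.401 × (0.7294 − 0.07872) + 0.418 × 0.07872 = 3.514 + 0.03290 = 3.547 mg/L.
DO = C_s − D = 10.9 − 3.547 = 7.353 mg/L.

DO ≈ 7.35 mg/L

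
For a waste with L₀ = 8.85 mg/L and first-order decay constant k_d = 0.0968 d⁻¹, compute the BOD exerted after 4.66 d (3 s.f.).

y ≈ 3.21 mg/L

y_t = L₀(1 − e^(−k_d t)) = 8.85 × (1 − e^(−0.0968×4.66))
= 8.85 × (1 − 0.6369) = 8.85 × 0.3631 = 3.213 mg/L.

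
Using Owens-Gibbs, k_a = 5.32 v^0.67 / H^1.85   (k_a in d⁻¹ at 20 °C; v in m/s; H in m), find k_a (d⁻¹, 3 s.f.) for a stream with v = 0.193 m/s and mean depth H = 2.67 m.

k_a ≈ 0.287 d⁻¹

k_a = 5.32 × 0.193^0.67 / 2.67^1.85 = 5.32 × 0.3321 / 6.152 = 0.2872 d⁻¹.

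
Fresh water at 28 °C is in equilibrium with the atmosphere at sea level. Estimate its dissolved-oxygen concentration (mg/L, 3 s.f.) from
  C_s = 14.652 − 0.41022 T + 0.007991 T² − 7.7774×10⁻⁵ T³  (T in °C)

C_s ≈ 7.72 mg/L

C_s = 14.652 − 0.41022×28 + 0.007991×28² − 7.7774×10⁻⁵×28³ = 7.723 mg/L.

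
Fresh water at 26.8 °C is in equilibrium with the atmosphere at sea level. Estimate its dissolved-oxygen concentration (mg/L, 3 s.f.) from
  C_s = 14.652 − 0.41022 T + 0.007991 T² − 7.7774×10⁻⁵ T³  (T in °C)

C_s = 14.652 − 0.41022×26.8 + 0.007991×26.8² − 7.7774×10⁻⁵×26.8³ = 7.901 mg/L.

C_s ≈ 7.90 mg/L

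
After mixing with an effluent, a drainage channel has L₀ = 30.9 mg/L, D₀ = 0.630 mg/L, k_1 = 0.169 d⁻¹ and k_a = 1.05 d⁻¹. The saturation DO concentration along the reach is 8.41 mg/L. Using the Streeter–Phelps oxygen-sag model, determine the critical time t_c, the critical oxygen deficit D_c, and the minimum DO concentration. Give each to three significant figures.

t_c ≈ 1.95 d; D_c ≈ 3.58 mg/L; min DO ≈ 4.83 mg/L

At the critical point dD/dt = 0, so k_1 L₀ e^(−k_1 t) = k_a D. Substituting D(t) from the Streeter–Phelps equation and solving for t gives
t_c = ln[(k_a/k_1)(1 − D₀(k_a−k_1)/(k_1 L₀))] / (k_a−k_1).
Here k_a−k_1 = 0.8810 d⁻¹ and 1 − D₀(k_a−k_1)/(k_1 L₀) = 1 − 0.630×0.8810/(0.169×30.9) = 0.8937, so
t_c = ln(6.213 × 0.8937) / 0.8810 = 1.714 / 0.8810 = 1.946 d.
D_c = (k_1/k_a) L₀ e^(−k_1 t_c) = (0.169/1.05) × 30.9 × e^(−0.169×1.946) = 0.1610 × 30.9 × 0.7198 = 3.580 mg/L.
Minimum DO = C_s − D_c = 8.41 − 3.580 = 4.830 mg/L.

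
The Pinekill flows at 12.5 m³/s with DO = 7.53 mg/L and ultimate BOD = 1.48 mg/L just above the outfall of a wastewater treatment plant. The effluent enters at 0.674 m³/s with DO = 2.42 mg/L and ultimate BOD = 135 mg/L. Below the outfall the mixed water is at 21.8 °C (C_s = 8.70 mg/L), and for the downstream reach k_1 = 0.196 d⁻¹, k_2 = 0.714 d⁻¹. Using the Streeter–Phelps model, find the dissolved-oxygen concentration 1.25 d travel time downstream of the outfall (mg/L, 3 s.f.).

DO ≈ 6.94 mg/L

Mixed DO = (12.5×7.53 + 0.674×2.42)/(12.5+0.674) = 95.76/13.17 = 7.269 mg/L.
Mixed L₀ = (12.5×1.48 + 0.674×135)/(13.17) = 109.5/13.17 = 8.311 mg/L.
Initial deficit D₀ = C_s − DO₀ = 8.70 − 7.269 = 1.431 mg/L.
D(1.25) = [0.196×8.311/(0.714−0.196)](e^(−0.196×1.25) − e^(−0.714×1.25)) + 1.431 e^(−0.714×1.25)
= 3.145 × (0.7827 − 0.4096) + 1.431 × 0.4096 = 1.760 mg/L.
DO = 8.70 − 1.760 = 6.940 mg/L.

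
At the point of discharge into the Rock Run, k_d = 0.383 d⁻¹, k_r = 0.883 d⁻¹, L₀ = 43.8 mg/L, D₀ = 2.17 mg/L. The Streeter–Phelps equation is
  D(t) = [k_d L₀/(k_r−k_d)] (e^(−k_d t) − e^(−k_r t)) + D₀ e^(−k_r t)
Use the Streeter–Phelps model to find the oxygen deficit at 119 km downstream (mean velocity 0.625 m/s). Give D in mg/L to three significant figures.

D ≈ 9.94 mg/L

Travel time t = x/v = 119 km / (0.625 m/s) = 119000 m / 0.625 m/s = 190400 s = 2.204 d.
k_d L₀/(k_r−k_d) = 0.383×43.8/(0.883−0.383) = 16.78/0.5000 = 33.55 mg/L.
e^(−k_d t) = e^(−0.383×2.204) = 0.4300; e^(−k_r t) = e^(−0.883×2.204) = 0.1429.
D = 33.55 × (0.4300 − 0.1429) + 2.17 × 0.1429 = 9.633 + 0.3100 = 9.943 mg/L.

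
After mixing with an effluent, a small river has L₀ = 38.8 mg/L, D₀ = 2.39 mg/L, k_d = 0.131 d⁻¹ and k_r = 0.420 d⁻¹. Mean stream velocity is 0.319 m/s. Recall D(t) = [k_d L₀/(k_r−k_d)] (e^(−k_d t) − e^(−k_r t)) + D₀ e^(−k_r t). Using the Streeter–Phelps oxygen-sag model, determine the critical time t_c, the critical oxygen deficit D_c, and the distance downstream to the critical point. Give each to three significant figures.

At the critical point dD/dt = 0, so k_d L₀ e^(−k_d t) = k_r D. Substituting D(t) from the Streeter–Phelps equation and solving for t gives
t_c = ln[(k_r/k_d)(1 − D₀(k_r−k_d)/(k_d L₀))] / (k_r−k_d).
Here k_r−k_d = 0.2890 d⁻¹ and 1 − D₀(k_r−k_d)/(k_d L₀) = 1 − 2.39×0.2890/(0.131×38.8) = 0.8641, so
t_c = ln(3.206 × 0.8641) / 0.2890 = 1.019 / 0.2890 = 3.526 d.
L(t_c) = L₀ e^(−k_d t_c) = 38.8 × 0.6301 = 24.45 mg/L, and at the critical point k_r D_c = k_d L, so D_c = (0.131/0.420) × 24.45 = 7.625 mg/L.
x_c = v t_c = 0.319 m/s × 3.526 d × 86400 s/d = 97180 m ≈ 97.2 km.

t_c ≈ 3.53 d; D_c ≈ 7.63 mg/L; x_c ≈ 97.2 km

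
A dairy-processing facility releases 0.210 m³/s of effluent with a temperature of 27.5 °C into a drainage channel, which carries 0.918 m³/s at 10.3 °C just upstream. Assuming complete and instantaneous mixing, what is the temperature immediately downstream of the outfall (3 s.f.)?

13.5 °C

Flow-weighted mixing: C = (Q_r C_r + Q_w C_w)/(Q_r + Q_w)
= (0.918×10.3 + 0.210×27.5)/(0.918 + 0.210) = 15.23/1.128 = 13.50 °C.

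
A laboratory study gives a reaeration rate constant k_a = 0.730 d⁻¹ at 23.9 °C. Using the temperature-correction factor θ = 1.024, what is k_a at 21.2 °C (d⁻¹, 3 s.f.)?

k_a(T₂) = k_a(T₁) · θ^(T₂−T₁) = 0.730 × 1.024^(21.2−23.9)
= 0.730 × 1.024^-2.70 = 0.730 × 0.9380 = 0.6847 d⁻¹.

k_a ≈ 0.685 d⁻¹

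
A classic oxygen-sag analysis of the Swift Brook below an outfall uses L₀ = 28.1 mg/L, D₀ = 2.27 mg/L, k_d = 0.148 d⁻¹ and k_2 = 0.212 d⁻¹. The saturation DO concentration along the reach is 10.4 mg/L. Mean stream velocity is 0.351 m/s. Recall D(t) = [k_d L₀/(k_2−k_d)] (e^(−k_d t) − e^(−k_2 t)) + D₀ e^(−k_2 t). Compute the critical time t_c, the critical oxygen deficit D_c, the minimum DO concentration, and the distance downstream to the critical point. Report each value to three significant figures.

t_c ≈ 5.06 d; D_c ≈ 9.28 mg/L; min DO ≈ 1.12 mg/L; x_c ≈ 153 km

t_c = [1/(k_2−k_d)] ln[(k_2/k_d)(1 − D₀(k_2−k_d)/(k_d L₀))]
= [1/(0.212−0.148)] ln[(0.212/0.148)(1 − 2.27×0.06400/(0.148×28.1))]
= (1/0.06400) ln[1.432 × 0.9651] = 15.62 × ln(1.382) = 15.62 × 0.3238 = 5.060 d.
D_c = (k_d/k_2) L₀ e^(−k_d t_c) = (0.148/0.212) × 28.1 × e^(−0.148×5.060) = 0.6981 × 28.1 × 0.4729 = 9.277 mg/L.
Minimum DO = C_s − D_c = 10.4 − 9.277 = 1.123 mg/L.
x_c = v t_c = 0.351 m/s × 5.060 d × 86400 s/d = 153400 m ≈ 153 km.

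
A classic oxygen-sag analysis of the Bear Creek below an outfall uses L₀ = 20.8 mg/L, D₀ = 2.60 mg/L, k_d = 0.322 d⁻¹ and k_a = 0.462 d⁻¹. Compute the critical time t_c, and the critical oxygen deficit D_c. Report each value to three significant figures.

At the critical point dD/dt = 0, so k_d L₀ e^(−k_d t) = k_a D. Substituting D(t) from the Streeter–Phelps equation and solving for t gives
t_c = ln[(k_a/k_d)(1 − D₀(k_a−k_d)/(k_d L₀))] / (k_a−k_d).
Here k_a−k_d = 0.1400 d⁻¹ and 1 − D₀(k_a−k_d)/(k_d L₀) = 1 − 2.60×0.1400/(0.322×20.8) = 0.9457, so
t_c = ln(1.435 × 0.9457) / 0.1400 = 0.3051 / 0.1400 = 2.180 d.
D_c = (k_d/k_a) L₀ e^(−k_d t_c) = (0.322/0.462) × 20.8 × e^(−0.322×2.180) = 0.6970 × 20.8 × 0.4957 = 7.186 mg/L.

t_c ≈ 2.18 d; D_c ≈ 7.19 mg/L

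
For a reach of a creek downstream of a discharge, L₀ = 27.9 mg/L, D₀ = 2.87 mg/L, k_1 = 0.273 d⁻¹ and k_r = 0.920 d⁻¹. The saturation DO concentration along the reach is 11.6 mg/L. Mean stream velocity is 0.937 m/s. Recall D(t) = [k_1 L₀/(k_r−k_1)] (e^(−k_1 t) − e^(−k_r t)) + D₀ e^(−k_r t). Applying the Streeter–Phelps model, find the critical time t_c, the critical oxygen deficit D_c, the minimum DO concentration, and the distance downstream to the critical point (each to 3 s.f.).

t_c ≈ 1.45 d; D_c ≈ 5.58 mg/L; min DO ≈ 6.02 mg/L; x_c ≈ 117 km

t_c = [1/(k_r−k_1)] ln[(k_r/k_1)(1 − D₀(k_r−k_1)/(k_1 L₀))]
= [1/(0.920−0.273)] ln[(0.920/0.273)(1 − 2.87×0.6470/(0.273×27.9))]
= (1/0.6470) ln[3.370 × 0.7562] = 1.546 × ln(2.548) = 1.546 × 0.9355 = 1.446 d.
L(t_c) = L₀ e^(−k_1 t_c) = 27.9 × 0.6739 = 18.80 mg/L, and at the critical point k_r D_c = k_1 L, so D_c = (0.273/0.920) × 18.80 = 5.579 mg/L.
Minimum DO = C_s − D_c = 11.6 − 5.579 = 6.021 mg/L.
x_c = v t_c = 0.937 m/s × 1.446 d × 86400 s/d = 117100 m ≈ 117 km.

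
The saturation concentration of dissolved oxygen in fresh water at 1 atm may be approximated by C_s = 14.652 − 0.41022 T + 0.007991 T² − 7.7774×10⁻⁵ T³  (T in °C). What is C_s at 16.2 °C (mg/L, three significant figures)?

C_s = 14.652 − 0.41022×16.2 + 0.007991×16.2² − 7.7774×10⁻⁵×16.2³ = 9.773 mg/L.

C_s ≈ 9.77 mg/L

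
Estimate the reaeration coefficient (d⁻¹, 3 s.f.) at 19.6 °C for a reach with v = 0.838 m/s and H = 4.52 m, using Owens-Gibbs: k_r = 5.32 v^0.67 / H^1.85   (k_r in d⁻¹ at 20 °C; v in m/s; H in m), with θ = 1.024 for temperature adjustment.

k_r(20) = 5.32 × 0.838^0.67 / 4.52^1.85 = 5.32 × 0.8883 / 16.29 = 0.2901 d⁻¹.
k_r(19.6) = 0.2901 × 1.024^(19.6−20) = 0.2901 × 0.9906 = 0.2873 d⁻¹.

k_r ≈ 0.287 d⁻¹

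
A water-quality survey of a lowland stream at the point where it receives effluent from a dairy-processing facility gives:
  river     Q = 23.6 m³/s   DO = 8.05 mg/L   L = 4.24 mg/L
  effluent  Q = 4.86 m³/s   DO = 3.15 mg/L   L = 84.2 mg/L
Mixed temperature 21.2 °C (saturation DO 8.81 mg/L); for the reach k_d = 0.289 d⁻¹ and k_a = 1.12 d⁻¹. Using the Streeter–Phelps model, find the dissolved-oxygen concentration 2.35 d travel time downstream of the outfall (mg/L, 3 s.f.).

Mixed DO = (23.6×8.05 + 4.86×3.15)/(23.6+4.86) = 205.3/28.46 = 7.213 mg/L.
Mixed L₀ = (23.6×4.24 + 4.86×84.2)/(28.46) = 509.3/28.46 = 17.89 mg/L.
Initial deficit D₀ = C_s − DO₀ = 8.81 − 7.213 = 1.597 mg/L.
D(2.35) = [0.289×17.89/(1.12−0.289)](e^(−0.289×2.35) − e^(−1.12×2.35)) + 1.597 e^(−1.12×2.35)
= 6.223 × (0.5070 − 0.07193) + 1.597 × 0.07193 = 2.823 mg/L.
DO = 8.81 − 2.823 = 5.987 mg/L.

DO ≈ 5.99 mg/L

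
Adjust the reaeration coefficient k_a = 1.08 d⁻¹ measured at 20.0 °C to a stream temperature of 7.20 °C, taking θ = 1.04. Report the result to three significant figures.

k_a ≈ 0.654 d⁻¹

k_a(T₂) = k_a(T₁) · θ^(T₂−T₁) = 1.08 × 1.04^(7.20−20.0)
= 1.08 × 1.04^-12.8 = 1.08 × 0.6053 = 0.6537 d⁻¹.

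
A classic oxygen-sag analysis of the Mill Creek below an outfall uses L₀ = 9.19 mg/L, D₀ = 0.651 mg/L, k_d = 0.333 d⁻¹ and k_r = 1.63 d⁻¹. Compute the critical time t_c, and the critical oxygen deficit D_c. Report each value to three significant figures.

At the critical point dD/dt = 0, so k_d L₀ e^(−k_d t) = k_r D. Substituting D(t) from the Streeter–Phelps equation and solving for t gives
t_c = ln[(k_r/k_d)(1 − D₀(k_r−k_d)/(k_d L₀))] / (k_r−k_d).
Here k_r−k_d = 1.297 d⁻¹ and 1 − D₀(k_r−k_d)/(k_d L₀) = 1 − 0.651×1.297/(0.333×9.19) = 0.7241, so
t_c = ln(4.895 × 0.7241) / 1.297 = 1.265 / 1.297 = 0.9756 d.
L(t_c) = L₀ e^(−k_d t_c) = 9.19 × 0.7226 = 6.641 mg/L, and at the critical point k_r D_c = k_d L, so D_c = (0.333/1.63) × 6.641 = 1.357 mg/L.

t_c ≈ 0.976 d; D_c ≈ 1.36 mg/L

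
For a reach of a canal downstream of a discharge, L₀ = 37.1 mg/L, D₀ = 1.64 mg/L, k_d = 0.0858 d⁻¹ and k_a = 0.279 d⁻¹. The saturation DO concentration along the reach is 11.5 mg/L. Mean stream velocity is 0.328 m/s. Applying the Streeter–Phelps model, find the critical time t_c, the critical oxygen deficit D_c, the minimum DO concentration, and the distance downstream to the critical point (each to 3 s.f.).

With k_a/k_d = 3.252 and 1 − D₀(k_a−k_d)/(k_d L₀) = 0.9005,
t_c = ln(3.252 × 0.9005) / (0.279 − 0.0858) = ln(2.928) / 0.1932 = 1.074/0.1932 = 5.561 d.
D_c = (k_d/k_a) L₀ e^(−k_d t_c) = (0.0858/0.279) × 37.1 × e^(−0.0858×5.561) = 0.3075 × 37.1 × 0.6206 = 7.080 mg/L.
Minimum DO = C_s − D_c = 11.5 − 7.080 = 4.420 mg/L.
x_c = v t_c = 0.328 m/s × 5.561 d × 86400 s/d = 157600 m ≈ 158 km.

t_c ≈ 5.56 d; D_c ≈ 7.08 mg/L; min DO ≈ 4.42 mg/L; x_c ≈ 158 km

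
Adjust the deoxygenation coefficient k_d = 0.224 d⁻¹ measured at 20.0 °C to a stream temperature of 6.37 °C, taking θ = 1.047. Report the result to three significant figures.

k_d(T₂) = k_d(T₁) · θ^(T₂−T₁) = 0.224 × 1.047^(6.37−20.0)
= 0.224 × 1.047^-13.6 = 0.224 × 0.5347 = 0.1198 d⁻¹.

k_d ≈ 0.120 d⁻¹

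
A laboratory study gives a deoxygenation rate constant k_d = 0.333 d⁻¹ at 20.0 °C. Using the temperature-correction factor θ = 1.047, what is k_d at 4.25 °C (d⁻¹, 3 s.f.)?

k_d(T₂) = k_d(T₁) · θ^(T₂−T₁) = 0.333 × 1.047^(4.25−20.0)
= 0.333 × 1.047^-15.8 = 0.333 × 0.4851 = 0.1615 d⁻¹.

k_d ≈ 0.162 d⁻¹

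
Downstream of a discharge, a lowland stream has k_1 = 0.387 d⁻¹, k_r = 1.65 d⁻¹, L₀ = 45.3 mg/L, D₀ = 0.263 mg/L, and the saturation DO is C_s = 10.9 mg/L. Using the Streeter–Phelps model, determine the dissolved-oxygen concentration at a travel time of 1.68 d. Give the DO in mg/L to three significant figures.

DO ≈ 4.51 mg/L

k_1 L₀/(k_r−k_1) = 0.387×45.3/(1.65−0.387) = 17.53/1.263 = 13.88 mg/L.
e^(−k_1 t) = e^(−0.387×1.680) = 0.5220; e^(−k_r t) = e^(−1.65×1.680) = 0.06254.
D = 13.88 × (0.5220 − 0.06254) + 0.263 × 0.06254 = 6.377 + 0.01645 = 6.394 mg/L.
DO = C_s − D = 10.9 − 6.394 = 4.506 mg/L.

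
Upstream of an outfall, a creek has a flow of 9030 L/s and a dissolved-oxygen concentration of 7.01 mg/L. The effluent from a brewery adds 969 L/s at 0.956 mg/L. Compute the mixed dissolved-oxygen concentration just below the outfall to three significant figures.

6.42 mg/L

Flow-weighted mixing: C = (Q_r C_r + Q_w C_w)/(Q_r + Q_w)
= (9030×7.01 + 969×0.956)/(9030 + 969) = 64230/9999 = 6.423 mg/L.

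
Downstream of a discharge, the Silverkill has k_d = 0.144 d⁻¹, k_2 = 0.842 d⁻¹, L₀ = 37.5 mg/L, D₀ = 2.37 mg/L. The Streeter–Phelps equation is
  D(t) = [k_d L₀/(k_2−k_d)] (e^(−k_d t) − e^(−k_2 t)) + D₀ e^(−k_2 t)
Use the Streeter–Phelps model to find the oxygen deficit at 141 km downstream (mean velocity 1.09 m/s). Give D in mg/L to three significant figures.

Travel time t = x/v = 141 km / (1.09 m/s) = 141000 m / 1.09 m/s = 129400 s = 1.497 d.
k_d L₀/(k_2−k_d) = 0.144×37.5/(0.842−0.144) = 5.400/0.6980 = 7.736 mg/L.
e^(−k_d t) = e^(−0.144×1.497) = 0.8061; e^(−k_2 t) = e^(−0.842×1.497) = 0.2835.
D = 7.736 × (0.8061 − 0.2835) + 2.37 × 0.2835 = 4.043 + 0.6718 = 4.715 mg/L.

D ≈ 4.71 mg/L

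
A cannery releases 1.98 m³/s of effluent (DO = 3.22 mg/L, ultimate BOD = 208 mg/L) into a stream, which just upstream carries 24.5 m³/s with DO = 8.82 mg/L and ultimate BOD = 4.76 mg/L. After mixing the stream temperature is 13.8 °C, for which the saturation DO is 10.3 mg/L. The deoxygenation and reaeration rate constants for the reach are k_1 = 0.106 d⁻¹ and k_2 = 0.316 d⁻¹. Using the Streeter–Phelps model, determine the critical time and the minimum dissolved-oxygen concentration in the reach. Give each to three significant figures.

Mixed DO = (24.5×8.82 + 1.98×3.22)/(24.5+1.98) = 222.5/26.48 = 8.401 mg/L.
Mixed L₀ = (24.5×4.76 + 1.98×208)/(26.48) = 528.5/26.48 = 19.96 mg/L.
Initial deficit D₀ = C_s − DO₀ = 10.3 − 8.401 = 1.899 mg/L.
t_c = (1/0.2100) ln[(0.316/0.106)(1 − 1.899×0.2100/(0.106×19.96))] = 4.762 × ln(2.419) = 4.207 d.
D_c = (0.106/0.316) × 19.96 × e^(−0.106×4.207) = 0.3354 × 19.96 × 0.6402 = 4.286 mg/L.
Minimum DO = 10.3 − 4.286 = 6.014 mg/L.

t_c ≈ 4.21 d; minimum DO ≈ 6.01 mg/L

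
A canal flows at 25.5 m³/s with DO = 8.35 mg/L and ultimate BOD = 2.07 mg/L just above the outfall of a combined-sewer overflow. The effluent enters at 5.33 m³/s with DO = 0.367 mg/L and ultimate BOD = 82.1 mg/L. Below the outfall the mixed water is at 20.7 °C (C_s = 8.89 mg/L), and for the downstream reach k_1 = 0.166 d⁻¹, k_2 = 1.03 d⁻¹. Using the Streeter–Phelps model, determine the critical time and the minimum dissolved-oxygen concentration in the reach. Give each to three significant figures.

Mixed DO = (25.5×8.35 + 5.33×0.367)/(25.5+5.33) = 214.9/30.83 = 6.970 mg/L.
Mixed L₀ = (25.5×2.07 + 5.33×82.1)/(30.83) = 490.4/30.83 = 15.91 mg/L.
Initial deficit D₀ = C_s − DO₀ = 8.89 − 6.970 = 1.920 mg/L.
t_c = (1/0.8640) ln[(1.03/0.166)(1 − 1.920×0.8640/(0.166×15.91))] = 1.157 × ln(2.306) = 0.9671 d.
D_c = (0.166/1.03) × 15.91 × e^(−0.166×0.9671) = 0.1612 × 15.91 × 0.8517 = 2.183 mg/L.
Minimum DO = 8.89 − 2.183 = 6.707 mg/L.

t_c ≈ 0.967 d; minimum DO ≈ 6.71 mg/L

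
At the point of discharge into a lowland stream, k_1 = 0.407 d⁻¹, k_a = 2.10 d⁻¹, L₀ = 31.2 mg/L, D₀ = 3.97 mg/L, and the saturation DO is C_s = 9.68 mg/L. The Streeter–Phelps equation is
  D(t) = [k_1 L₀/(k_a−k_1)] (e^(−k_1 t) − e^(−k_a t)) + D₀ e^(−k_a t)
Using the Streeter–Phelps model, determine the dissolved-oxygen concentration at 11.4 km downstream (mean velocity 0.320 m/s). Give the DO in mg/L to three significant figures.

Travel time t = x/v = 11.4 km / (0.320 m/s) = 11400 m / 0.320 m/s = 35620 s = 0.4123 d.
k_1 L₀/(k_a−k_1) = 0.407×31.2/(2.10−0.407) = 12.70/1.693 = 7.501 mg/L.
e^(−k_1 t) = e^(−0.407×0.4123) = 0.8455; e^(−k_a t) = e^(−2.10×0.4123) = 0.4207.
D = 7.501 × (0.8455 − 0.4207) + 3.97 × 0.4207 = 3.186 + 1.670 = 4.857 mg/L.
DO = C_s − D = 9.68 − 4.857 = 4.823 mg/L.

DO ≈ 4.82 mg/L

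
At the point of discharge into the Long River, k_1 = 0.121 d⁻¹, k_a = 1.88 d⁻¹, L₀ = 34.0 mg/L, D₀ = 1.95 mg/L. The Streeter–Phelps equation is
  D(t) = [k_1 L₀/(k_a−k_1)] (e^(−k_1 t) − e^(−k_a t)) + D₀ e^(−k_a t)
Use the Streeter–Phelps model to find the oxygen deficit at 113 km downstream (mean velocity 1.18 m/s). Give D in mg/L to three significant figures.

Travel time t = x/v = 113 km / (1.18 m/s) = 113000 m / 1.18 m/s = 95760 s = 1.108 d.
k_1 L₀/(k_a−k_1) = 0.121×34.0/(1.88−0.121) = 4.114/1.759 = 2.339 mg/L.
e^(−k_1 t) = e^(−0.121×1.108) = 0.8745; e^(−k_a t) = e^(−1.88×1.108) = 0.1245.
D = 2.339 × (0.8745 − 0.1245) + 1.95 × 0.1245 = 1.754 + 0.2427 = 1.997 mg/L.

D ≈ 2.00 mg/L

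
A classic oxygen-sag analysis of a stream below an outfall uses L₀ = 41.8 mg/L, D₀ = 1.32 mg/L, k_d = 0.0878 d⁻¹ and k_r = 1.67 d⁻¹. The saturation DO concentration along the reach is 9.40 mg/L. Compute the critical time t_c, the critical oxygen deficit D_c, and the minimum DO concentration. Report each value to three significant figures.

t_c = [1/(k_r−k_d)] ln[(k_r/k_d)(1 − D₀(k_r−k_d)/(k_d L₀))]
= [1/(1.67−0.0878)] ln[(1.67/0.0878)(1 − 1.32×1.582/(0.0878×41.8))]
= (1/1.582) ln[19.02 × 0.4309] = 0.6320 × ln(8.197) = 0.6320 × 2.104 = 1.330 d.
D_c = (k_d/k_r) L₀ e^(−k_d t_c) = (0.0878/1.67) × 41.8 × e^(−0.0878×1.330) = 0.05257 × 41.8 × 0.8898 = 1.955 mg/L.
Minimum DO = C_s − D_c = 9.40 − 1.955 = 7.445 mg/L.

t_c ≈ 1.33 d; D_c ≈ 1.96 mg/L; min DO ≈ 7.44 mg/L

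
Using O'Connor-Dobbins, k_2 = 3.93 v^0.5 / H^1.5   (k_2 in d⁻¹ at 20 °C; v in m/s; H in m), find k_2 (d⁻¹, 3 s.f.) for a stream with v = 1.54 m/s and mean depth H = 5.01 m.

k_2 = 3.93 × 1.54^0.5 / 5.01^1.5 = 3.93 × 1.241 / 11.21 = 0.4349 d⁻¹.

k_2 ≈ 0.435 d⁻¹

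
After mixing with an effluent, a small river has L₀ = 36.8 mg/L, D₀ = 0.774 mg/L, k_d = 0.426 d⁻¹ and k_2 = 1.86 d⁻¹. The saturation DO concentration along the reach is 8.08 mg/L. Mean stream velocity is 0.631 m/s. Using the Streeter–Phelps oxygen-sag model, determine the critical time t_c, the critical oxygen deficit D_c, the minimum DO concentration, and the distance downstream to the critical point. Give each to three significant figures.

At the critical point dD/dt = 0, so k_d L₀ e^(−k_d t) = k_2 D. Substituting D(t) from the Streeter–Phelps equation and solving for t gives
t_c = ln[(k_2/k_d)(1 − D₀(k_2−k_d)/(k_d L₀))] / (k_2−k_d).
Here k_2−k_d = 1.434 d⁻¹ and 1 − D₀(k_2−k_d)/(k_d L₀) = 1 − 0.774×1.434/(0.426×36.8) = 0.9292, so
t_c = ln(4.366 × 0.9292) / 1.434 = 1.400 / 1.434 = 0.9766 d.
L(t_c) = L₀ e^(−k_d t_c) = 36.8 × 0.6597 = 24.28 mg/L, and at the critical point k_2 D_c = k_d L, so D_c = (0.426/1.86) × 24.28 = 5.560 mg/L.
Minimum DO = C_s − D_c = 8.08 − 5.560 = 2.520 mg/L.
x_c = v t_c = 0.631 m/s × 0.9766 d × 86400 s/d = 53240 m ≈ 53.2 km.

t_c ≈ 0.977 d; D_c ≈ 5.56 mg/L; min DO ≈ 2.52 mg/L; x_c ≈ 53.2 km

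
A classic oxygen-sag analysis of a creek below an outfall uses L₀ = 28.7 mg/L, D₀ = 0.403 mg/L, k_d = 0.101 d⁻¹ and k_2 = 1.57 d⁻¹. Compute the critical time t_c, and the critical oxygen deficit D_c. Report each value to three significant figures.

t_c ≈ 1.71 d; D_c ≈ 1.55 mg/L

At the critical point dD/dt = 0, so k_d L₀ e^(−k_d t) = k_2 D. Substituting D(t) from the Streeter–Phelps equation and solving for t gives
t_c = ln[(k_2/k_d)(1 − D₀(k_2−k_d)/(k_d L₀))] / (k_2−k_d).
Here k_2−k_d = 1.469 d⁻¹ and 1 − D₀(k_2−k_d)/(k_d L₀) = 1 − 0.403×1.469/(0.101×28.7) = 0.7958, so
t_c = ln(15.54 × 0.7958) / 1.469 = 2.515 / 1.469 = 1.712 d.
D_c = (k_d/k_2) L₀ e^(−k_d t_c) = (0.101/1.57) × 28.7 × e^(−0.101×1.712) = 0.06433 × 28.7 × 0.8412 = 1.553 mg/L.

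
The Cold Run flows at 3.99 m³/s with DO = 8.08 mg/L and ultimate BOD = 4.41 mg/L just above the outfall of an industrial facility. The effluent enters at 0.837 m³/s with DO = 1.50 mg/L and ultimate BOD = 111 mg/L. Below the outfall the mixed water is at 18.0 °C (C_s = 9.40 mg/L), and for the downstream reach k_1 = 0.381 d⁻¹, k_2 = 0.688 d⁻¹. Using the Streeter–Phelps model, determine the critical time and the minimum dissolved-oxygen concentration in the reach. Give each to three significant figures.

Mixed DO = (3.99×8.08 + 0.837×1.50)/(3.99+0.837) = 33.49/4.827 = 6.939 mg/L.
Mixed L₀ = (3.99×4.41 + 0.837×111)/(4.827) = 110.5/4.827 = 22.89 mg/L.
Initial deficit D₀ = C_s − DO₀ = 9.40 − 6.939 = 2.461 mg/L.
t_c = (1/0.3070) ln[(0.688/0.381)(1 − 2.461×0.3070/(0.381×22.89))] = 3.257 × ln(1.649) = 1.630 d.
D_c = (0.381/0.688) × 22.89 × e^(−0.381×1.630) = 0.5538 × 22.89 × 0.5374 = 6.813 mg/L.
Minimum DO = 9.40 − 6.813 = 2.587 mg/L.

t_c ≈ 1.63 d; minimum DO ≈ 2.59 mg/L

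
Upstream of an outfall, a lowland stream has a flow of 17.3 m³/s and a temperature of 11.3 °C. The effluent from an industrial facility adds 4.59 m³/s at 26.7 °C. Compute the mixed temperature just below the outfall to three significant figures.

14.5 °C

Flow-weighted mixing: C = (Q_r C_r + Q_w C_w)/(Q_r + Q_w)
= (17.3×11.3 + 4.59×26.7)/(17.3 + 4.59) = 318.0/21.89 = 14.53 °C.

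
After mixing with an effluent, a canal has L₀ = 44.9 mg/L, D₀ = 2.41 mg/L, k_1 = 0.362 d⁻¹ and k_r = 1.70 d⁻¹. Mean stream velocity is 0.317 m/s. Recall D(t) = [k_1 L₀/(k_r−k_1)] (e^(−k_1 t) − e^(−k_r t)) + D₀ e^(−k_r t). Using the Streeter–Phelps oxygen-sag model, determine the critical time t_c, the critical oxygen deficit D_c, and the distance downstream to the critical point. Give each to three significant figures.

With k_r/k_1 = 4.696 and 1 − D₀(k_r−k_1)/(k_1 L₀) = 0.8016,
t_c = ln(4.696 × 0.8016) / (1.70 − 0.362) = ln(3.764) / 1.338 = 1.326/1.338 = 0.9907 d.
L(t_c) = L₀ e^(−k_1 t_c) = 44.9 × 0.6986 = 31.37 mg/L, and at the critical point k_r D_c = k_1 L, so D_c = (0.362/1.70) × 31.37 = 6.680 mg/L.
x_c = v t_c = 0.317 m/s × 0.9907 d × 86400 s/d = 27140 m ≈ 27.1 km.

t_c ≈ 0.991 d; D_c ≈ 6.68 mg/L; x_c ≈ 27.1 km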